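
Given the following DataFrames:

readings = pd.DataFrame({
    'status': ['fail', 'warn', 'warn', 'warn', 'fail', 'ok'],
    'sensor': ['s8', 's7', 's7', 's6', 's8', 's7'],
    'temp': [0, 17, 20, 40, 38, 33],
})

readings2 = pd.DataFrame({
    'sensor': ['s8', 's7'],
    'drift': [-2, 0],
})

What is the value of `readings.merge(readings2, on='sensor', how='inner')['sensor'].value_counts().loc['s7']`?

merge on 'sensor' (how='inner') → 5 rows:
  status sensor  temp  drift
0   fail     s8     0     -2
1   warn     s7    17      0
2   warn     s7    20      0
3   fail     s8    38     -2
4     ok     s7    33      0
value_counts of sensor:
sensor
s7    3
s8    2
Name: count, dtype: int64

3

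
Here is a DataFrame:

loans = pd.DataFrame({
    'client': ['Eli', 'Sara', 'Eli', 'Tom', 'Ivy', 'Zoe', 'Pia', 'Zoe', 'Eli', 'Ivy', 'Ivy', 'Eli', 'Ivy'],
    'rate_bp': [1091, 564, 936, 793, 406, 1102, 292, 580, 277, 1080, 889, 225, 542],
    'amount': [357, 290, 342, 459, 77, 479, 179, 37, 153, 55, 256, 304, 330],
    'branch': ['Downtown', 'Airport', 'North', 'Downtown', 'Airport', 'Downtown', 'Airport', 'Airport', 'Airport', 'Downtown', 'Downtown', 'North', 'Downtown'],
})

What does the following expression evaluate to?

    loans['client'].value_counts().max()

4

value_counts of client:
client
Eli     4
Ivy     4
Zoe     2
Sara    1
Tom     1
Pia     1
Name: count, dtype: int64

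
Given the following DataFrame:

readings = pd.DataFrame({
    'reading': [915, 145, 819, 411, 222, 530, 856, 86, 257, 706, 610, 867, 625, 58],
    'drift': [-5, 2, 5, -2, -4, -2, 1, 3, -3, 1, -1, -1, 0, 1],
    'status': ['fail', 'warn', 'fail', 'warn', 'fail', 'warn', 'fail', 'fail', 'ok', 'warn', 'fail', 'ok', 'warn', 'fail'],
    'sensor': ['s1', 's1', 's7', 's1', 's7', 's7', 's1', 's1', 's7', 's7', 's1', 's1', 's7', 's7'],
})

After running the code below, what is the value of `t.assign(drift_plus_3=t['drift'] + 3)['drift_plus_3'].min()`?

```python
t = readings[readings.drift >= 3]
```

filter rows where drift >= 3:
   reading  drift status sensor
2      819      5   fail     s7
7       86      3   fail     s1
add column drift_plus_3 = t['drift'] + 3:
   reading  drift status sensor  drift_plus_3
2      819      5   fail     s7             8
7       86      3   fail     s1             6
The min of column 'drift_plus_3' is 6.

6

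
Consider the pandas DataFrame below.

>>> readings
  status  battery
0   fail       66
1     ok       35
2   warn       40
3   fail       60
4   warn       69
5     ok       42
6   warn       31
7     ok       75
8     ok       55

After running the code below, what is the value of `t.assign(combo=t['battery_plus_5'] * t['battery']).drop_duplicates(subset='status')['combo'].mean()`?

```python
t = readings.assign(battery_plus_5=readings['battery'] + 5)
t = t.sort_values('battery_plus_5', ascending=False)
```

5264.0

add column battery_plus_5 = readings['battery'] + 5:
  status  battery  battery_plus_5
0   fail       66              71
1     ok       35              40
2   warn       40              45
3   fail       60              65
4   warn       69              74
5     ok       42              47
6   warn       31              36
7     ok       75              80
8     ok       55              60
sort by battery_plus_5 descending:
  status  battery  battery_plus_5
7     ok       75              80
4   warn       69              74
0   fail       66              71
3   fail       60              65
8     ok       55              60
5     ok       42              47
2   warn       40              45
1     ok       35              40
6   warn       31              36
add column combo = t['battery_plus_5'] * t['battery']:
  status  battery  battery_plus_5  combo
7     ok       75              80   6000
4   warn       69              74   5106
0   fail       66              71   4686
3   fail       60              65   3900
8     ok       55              60   3300
5     ok       42              47   1974
2   warn       40              45   1800
1     ok       35              40   1400
6   warn       31              36   1116
drop duplicate status (keep=first):
  status  battery  battery_plus_5  combo
7     ok       75              80   6000
4   warn       69              74   5106
0   fail       66              71   4686
Reading off the mean of column 'combo', we get 5264.0.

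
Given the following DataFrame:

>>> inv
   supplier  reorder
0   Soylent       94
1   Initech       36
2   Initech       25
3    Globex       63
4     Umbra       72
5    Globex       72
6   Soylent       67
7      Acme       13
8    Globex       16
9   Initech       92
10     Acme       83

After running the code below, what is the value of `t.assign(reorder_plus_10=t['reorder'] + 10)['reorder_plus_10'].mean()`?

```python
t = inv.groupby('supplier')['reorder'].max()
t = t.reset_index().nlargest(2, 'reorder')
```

103.0

group by supplier, max of reorder:
supplier
Acme       83
Globex     72
Initech    92
Soylent    94
Umbra      72
Name: reorder, dtype: int64
reset_index():
  supplier  reorder
0     Acme       83
1   Globex       72
2  Initech       92
3  Soylent       94
4    Umbra       72
take 2 rows with largest reorder:
  supplier  reorder
3  Soylent       94
2  Initech       92
add column reorder_plus_10 = t['reorder'] + 10:
  supplier  reorder  reorder_plus_10
3  Soylent       94              104
2  Initech       92              102
Reading off the mean of column 'reorder_plus_10', we get 103.0.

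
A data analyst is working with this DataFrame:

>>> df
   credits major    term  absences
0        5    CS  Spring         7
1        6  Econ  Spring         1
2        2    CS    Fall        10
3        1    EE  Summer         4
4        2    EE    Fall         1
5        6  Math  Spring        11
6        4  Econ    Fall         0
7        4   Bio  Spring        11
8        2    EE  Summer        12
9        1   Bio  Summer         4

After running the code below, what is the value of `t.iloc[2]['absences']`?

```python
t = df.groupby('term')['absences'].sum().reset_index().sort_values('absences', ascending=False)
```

group by term, sum of absences:
term
Fall      11
Spring    30
Summer    20
Name: absences, dtype: int64
reset_index():
     term  absences
0    Fall        11
1  Spring        30
2  Summer        20
sort by absences descending:
     term  absences
1  Spring        30
2  Summer        20
0    Fall        11

11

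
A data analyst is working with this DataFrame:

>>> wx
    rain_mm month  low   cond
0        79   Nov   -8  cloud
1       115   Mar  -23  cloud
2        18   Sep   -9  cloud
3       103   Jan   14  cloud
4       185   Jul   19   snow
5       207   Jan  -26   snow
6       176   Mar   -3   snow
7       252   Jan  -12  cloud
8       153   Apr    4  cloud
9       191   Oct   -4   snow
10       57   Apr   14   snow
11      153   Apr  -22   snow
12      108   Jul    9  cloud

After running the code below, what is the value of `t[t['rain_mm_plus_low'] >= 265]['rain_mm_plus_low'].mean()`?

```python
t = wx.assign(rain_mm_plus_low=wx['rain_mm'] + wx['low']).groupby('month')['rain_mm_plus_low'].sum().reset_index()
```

370.75

add column rain_mm_plus_low = wx['rain_mm'] + wx['low']:
    rain_mm month  low   cond  rain_mm_plus_low
0        79   Nov   -8  cloud                71
1       115   Mar  -23  cloud                92
2        18   Sep   -9  cloud                 9
3       103   Jan   14  cloud               117
4       185   Jul   19   snow               204
5       207   Jan  -26   snow               181
6       176   Mar   -3   snow               173
7       252   Jan  -12  cloud               240
8       153   Apr    4  cloud               157
9       191   Oct   -4   snow               187
10       57   Apr   14   snow                71
11      153   Apr  -22   snow               131
12      108   Jul    9  cloud               117
group by month, sum of rain_mm_plus_low:
month
Apr    359
Jan    538
Jul    321
Mar    265
Nov     71
Oct    187
Sep      9
Name: rain_mm_plus_low, dtype: int64
reset_index():
  month  rain_mm_plus_low
0   Apr               359
1   Jan               538
2   Jul               321
3   Mar               265
4   Nov                71
5   Oct               187
6   Sep                 9
filter rows where rain_mm_plus_low >= 265:
  month  rain_mm_plus_low
0   Apr               359
1   Jan               538
2   Jul               321
3   Mar               265
Then the mean of column 'rain_mm_plus_low': 370.75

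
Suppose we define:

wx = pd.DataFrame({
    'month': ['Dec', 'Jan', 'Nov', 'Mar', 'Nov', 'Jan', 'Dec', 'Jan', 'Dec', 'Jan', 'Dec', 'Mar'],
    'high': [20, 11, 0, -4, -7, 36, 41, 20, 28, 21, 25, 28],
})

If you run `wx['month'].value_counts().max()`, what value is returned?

4

value_counts of month:
month
Dec    4
Jan    4
Nov    2
Mar    2
Name: count, dtype: int64
So max() = 4.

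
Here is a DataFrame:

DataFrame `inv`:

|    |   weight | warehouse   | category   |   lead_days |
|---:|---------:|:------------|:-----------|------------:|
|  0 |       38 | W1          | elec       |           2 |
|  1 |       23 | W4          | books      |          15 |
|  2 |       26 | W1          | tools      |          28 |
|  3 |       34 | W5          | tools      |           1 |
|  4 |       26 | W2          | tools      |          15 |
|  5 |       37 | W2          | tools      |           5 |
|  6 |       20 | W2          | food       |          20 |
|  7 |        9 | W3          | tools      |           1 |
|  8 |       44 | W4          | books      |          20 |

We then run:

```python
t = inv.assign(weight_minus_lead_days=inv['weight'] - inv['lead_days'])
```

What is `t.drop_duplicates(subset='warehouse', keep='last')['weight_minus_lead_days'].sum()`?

add column weight_minus_lead_days = inv['weight'] - inv['lead_days']:
   weight warehouse category  lead_days  weight_minus_lead_days
0      38        W1     elec          2                      36
1      23        W4    books         15                       8
2      26        W1    tools         28                      -2
3      34        W5    tools          1                      33
4      26        W2    tools         15                      11
5      37        W2    tools          5                      32
6      20        W2     food         20                       0
7       9        W3    tools          1                       8
8      44        W4    books         20                      24
drop duplicate warehouse (keep=last):
   weight warehouse category  lead_days  weight_minus_lead_days
2      26        W1    tools         28                      -2
3      34        W5    tools          1                      33
6      20        W2     food         20                       0
7       9        W3    tools          1                       8
8      44        W4    books         20                      24

63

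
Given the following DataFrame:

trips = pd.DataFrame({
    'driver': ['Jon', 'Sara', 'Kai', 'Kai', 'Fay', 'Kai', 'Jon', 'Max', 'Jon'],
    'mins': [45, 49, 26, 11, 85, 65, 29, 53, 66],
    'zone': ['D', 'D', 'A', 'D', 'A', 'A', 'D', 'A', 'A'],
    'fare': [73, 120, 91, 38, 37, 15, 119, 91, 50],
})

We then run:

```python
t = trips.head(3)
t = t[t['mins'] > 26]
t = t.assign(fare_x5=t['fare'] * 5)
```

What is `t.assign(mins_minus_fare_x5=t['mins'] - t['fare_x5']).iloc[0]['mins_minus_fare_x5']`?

-320

take first 3 rows:
  driver  mins zone  fare
0    Jon    45    D    73
1   Sara    49    D   120
2    Kai    26    A    91
filter rows where mins > 26:
  driver  mins zone  fare
0    Jon    45    D    73
1   Sara    49    D   120
add column fare_x5 = t['fare'] * 5:
  driver  mins zone  fare  fare_x5
0    Jon    45    D    73      365
1   Sara    49    D   120      600
add column mins_minus_fare_x5 = t['mins'] - t['fare_x5']:
  driver  mins zone  fare  fare_x5  mins_minus_fare_x5
0    Jon    45    D    73      365                -320
1   Sara    49    D   120      600                -551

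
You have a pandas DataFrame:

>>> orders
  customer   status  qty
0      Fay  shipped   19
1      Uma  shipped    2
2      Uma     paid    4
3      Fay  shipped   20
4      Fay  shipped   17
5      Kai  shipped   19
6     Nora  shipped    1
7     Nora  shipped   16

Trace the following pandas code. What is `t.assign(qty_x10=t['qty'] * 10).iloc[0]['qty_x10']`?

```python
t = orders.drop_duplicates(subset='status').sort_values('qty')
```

40

drop duplicate status (keep=first):
  customer   status  qty
0      Fay  shipped   19
2      Uma     paid    4
sort by qty:
  customer   status  qty
2      Uma     paid    4
0      Fay  shipped   19
add column qty_x10 = t['qty'] * 10:
  customer   status  qty  qty_x10
2      Uma     paid    4       40
0      Fay  shipped   19      190
The value at position 0, column 'qty_x10' is 40.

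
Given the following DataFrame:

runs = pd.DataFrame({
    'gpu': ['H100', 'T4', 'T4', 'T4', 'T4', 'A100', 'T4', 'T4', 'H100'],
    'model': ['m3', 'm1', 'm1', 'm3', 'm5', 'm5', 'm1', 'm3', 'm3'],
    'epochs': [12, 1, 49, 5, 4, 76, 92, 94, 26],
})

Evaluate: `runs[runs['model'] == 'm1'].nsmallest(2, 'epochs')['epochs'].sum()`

50

filter rows where model == 'm1':
  gpu model  epochs
1  T4    m1       1
2  T4    m1      49
6  T4    m1      92
take 2 rows with smallest epochs:
  gpu model  epochs
1  T4    m1       1
2  T4    m1      49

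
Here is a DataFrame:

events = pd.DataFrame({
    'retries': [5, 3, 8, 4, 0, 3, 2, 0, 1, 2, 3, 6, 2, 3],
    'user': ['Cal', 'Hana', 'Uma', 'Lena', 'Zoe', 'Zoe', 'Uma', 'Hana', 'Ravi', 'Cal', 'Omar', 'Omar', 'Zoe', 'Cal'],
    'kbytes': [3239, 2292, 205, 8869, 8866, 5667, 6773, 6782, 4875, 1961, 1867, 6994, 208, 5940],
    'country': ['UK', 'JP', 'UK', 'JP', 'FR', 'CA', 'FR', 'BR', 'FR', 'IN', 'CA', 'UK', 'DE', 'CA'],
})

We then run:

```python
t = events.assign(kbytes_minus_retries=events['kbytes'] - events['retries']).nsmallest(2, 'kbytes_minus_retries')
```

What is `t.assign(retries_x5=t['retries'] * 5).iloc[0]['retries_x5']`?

40

add column kbytes_minus_retries = events['kbytes'] - events['retries']:
    retries  user  kbytes country  kbytes_minus_retries
0         5   Cal    3239      UK                  3234
1         3  Hana    2292      JP                  2289
2         8   Uma     205      UK                   197
3         4  Lena    8869      JP                  8865
4         0   Zoe    8866      FR                  8866
5         3   Zoe    5667      CA                  5664
6         2   Uma    6773      FR                  6771
7         0  Hana    6782      BR                  6782
8         1  Ravi    4875      FR                  4874
9         2   Cal    1961      IN                  1959
10        3  Omar    1867      CA                  1864
11        6  Omar    6994      UK                  6988
12        2   Zoe     208      DE                   206
13        3   Cal    5940      CA                  5937
take 2 rows with smallest kbytes_minus_retries:
    retries user  kbytes country  kbytes_minus_retries
2         8  Uma     205      UK                   197
12        2  Zoe     208      DE                   206
add column retries_x5 = t['retries'] * 5:
    retries user  kbytes country  kbytes_minus_retries  retries_x5
2         8  Uma     205      UK                   197          40
12        2  Zoe     208      DE                   206          10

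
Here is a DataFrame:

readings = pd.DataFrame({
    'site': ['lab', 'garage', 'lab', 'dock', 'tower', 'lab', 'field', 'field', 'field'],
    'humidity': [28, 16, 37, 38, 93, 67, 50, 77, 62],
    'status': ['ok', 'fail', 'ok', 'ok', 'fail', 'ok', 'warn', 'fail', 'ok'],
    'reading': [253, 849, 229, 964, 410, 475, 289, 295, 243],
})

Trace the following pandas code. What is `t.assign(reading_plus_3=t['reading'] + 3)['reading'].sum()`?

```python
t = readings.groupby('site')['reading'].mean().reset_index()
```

2817.66666667

group by site, mean of reading:
site
dock      964.000000
field     275.666667
garage    849.000000
lab       319.000000
tower     410.000000
Name: reading, dtype: float64
reset_index():
     site     reading
0    dock  964.000000
1   field  275.666667
2  garage  849.000000
3     lab  319.000000
4   tower  410.000000
add column reading_plus_3 = t['reading'] + 3:
     site     reading  reading_plus_3
0    dock  964.000000      967.000000
1   field  275.666667      278.666667
2  garage  849.000000      852.000000
3     lab  319.000000      322.000000
4   tower  410.000000      413.000000
So sum() = 2817.66666667.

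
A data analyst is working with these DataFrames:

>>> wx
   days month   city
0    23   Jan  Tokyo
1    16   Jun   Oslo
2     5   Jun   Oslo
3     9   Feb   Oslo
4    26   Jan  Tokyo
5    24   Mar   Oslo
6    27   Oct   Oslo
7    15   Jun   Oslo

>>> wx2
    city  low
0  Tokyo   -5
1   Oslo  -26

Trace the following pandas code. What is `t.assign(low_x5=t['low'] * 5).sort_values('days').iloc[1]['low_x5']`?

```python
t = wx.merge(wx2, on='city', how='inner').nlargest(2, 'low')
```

-25

merge on 'city' (how='inner') → 8 rows:
   days month   city  low
0    23   Jan  Tokyo   -5
1    16   Jun   Oslo  -26
2     5   Jun   Oslo  -26
3     9   Feb   Oslo  -26
4    26   Jan  Tokyo   -5
5    24   Mar   Oslo  -26
6    27   Oct   Oslo  -26
7    15   Jun   Oslo  -26
take 2 rows with largest low:
   days month   city  low
0    23   Jan  Tokyo   -5
4    26   Jan  Tokyo   -5
add column low_x5 = t['low'] * 5:
   days month   city  low  low_x5
0    23   Jan  Tokyo   -5     -25
4    26   Jan  Tokyo   -5     -25
sort by days:
   days month   city  low  low_x5
0    23   Jan  Tokyo   -5     -25
4    26   Jan  Tokyo   -5     -25
value at position 1, column 'low_x5' → -25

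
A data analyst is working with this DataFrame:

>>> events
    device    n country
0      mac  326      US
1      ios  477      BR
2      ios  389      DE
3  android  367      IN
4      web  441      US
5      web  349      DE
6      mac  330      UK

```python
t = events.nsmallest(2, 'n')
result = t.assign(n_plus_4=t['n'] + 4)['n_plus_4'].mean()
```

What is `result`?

332.0

take 2 rows with smallest n:
  device    n country
0    mac  326      US
6    mac  330      UK
add column n_plus_4 = t['n'] + 4:
  device    n country  n_plus_4
0    mac  326      US       330
6    mac  330      UK       334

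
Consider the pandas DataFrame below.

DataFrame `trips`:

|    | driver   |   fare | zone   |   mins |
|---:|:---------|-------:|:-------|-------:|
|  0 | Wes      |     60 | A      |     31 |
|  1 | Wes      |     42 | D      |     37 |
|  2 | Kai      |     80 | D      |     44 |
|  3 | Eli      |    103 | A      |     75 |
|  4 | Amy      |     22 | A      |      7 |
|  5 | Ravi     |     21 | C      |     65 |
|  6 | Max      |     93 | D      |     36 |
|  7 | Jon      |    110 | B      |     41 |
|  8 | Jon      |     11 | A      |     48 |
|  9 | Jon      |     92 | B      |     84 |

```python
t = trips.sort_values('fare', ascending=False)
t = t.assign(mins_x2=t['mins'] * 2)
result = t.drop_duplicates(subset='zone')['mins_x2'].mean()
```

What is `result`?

sort by fare descending:
  driver  fare zone  mins
7    Jon   110    B    41
3    Eli   103    A    75
6    Max    93    D    36
9    Jon    92    B    84
2    Kai    80    D    44
0    Wes    60    A    31
1    Wes    42    D    37
4    Amy    22    A     7
5   Ravi    21    C    65
8    Jon    11    A    48
add column mins_x2 = t['mins'] * 2:
  driver  fare zone  mins  mins_x2
7    Jon   110    B    41       82
3    Eli   103    A    75      150
6    Max    93    D    36       72
9    Jon    92    B    84      168
2    Kai    80    D    44       88
0    Wes    60    A    31       62
1    Wes    42    D    37       74
4    Amy    22    A     7       14
5   Ravi    21    C    65      130
8    Jon    11    A    48       96
drop duplicate zone (keep=first):
  driver  fare zone  mins  mins_x2
7    Jon   110    B    41       82
3    Eli   103    A    75      150
6    Max    93    D    36       72
5   Ravi    21    C    65      130
Taking the mean of column 'mins_x2' gives 108.5.

108.5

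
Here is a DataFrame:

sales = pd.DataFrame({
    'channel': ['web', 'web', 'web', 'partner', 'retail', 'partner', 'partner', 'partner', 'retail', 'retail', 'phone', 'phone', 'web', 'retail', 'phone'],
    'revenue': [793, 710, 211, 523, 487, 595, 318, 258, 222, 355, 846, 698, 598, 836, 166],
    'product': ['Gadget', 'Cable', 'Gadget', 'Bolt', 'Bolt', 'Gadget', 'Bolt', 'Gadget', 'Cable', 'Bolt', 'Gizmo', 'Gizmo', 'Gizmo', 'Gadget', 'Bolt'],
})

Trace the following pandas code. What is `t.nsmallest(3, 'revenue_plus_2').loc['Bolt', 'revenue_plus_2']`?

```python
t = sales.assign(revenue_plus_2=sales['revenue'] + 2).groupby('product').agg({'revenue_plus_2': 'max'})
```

add column revenue_plus_2 = sales['revenue'] + 2:
    channel  revenue product  revenue_plus_2
0       web      793  Gadget             795
1       web      710   Cable             712
2       web      211  Gadget             213
3   partner      523    Bolt             525
4    retail      487    Bolt             489
5   partner      595  Gadget             597
6   partner      318    Bolt             320
7   partner      258  Gadget             260
8    retail      222   Cable             224
9    retail      355    Bolt             357
10    phone      846   Gizmo             848
11    phone      698   Gizmo             700
12      web      598   Gizmo             600
13   retail      836  Gadget             838
14    phone      166    Bolt             168
group by product, max of revenue_plus_2:
         revenue_plus_2
product                
Bolt                525
Cable               712
Gadget              838
Gizmo               848
take 3 rows with smallest revenue_plus_2:
         revenue_plus_2
product                
Bolt                525
Cable               712
Gadget              838

525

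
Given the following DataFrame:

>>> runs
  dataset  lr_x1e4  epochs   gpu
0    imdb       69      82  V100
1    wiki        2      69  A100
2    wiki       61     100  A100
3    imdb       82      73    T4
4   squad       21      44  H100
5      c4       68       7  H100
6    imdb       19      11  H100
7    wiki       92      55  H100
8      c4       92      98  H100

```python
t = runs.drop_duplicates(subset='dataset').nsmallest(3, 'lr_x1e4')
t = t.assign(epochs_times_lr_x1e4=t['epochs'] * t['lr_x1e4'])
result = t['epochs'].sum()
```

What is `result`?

120

drop duplicate dataset (keep=first):
  dataset  lr_x1e4  epochs   gpu
0    imdb       69      82  V100
1    wiki        2      69  A100
4   squad       21      44  H100
5      c4       68       7  H100
take 3 rows with smallest lr_x1e4:
  dataset  lr_x1e4  epochs   gpu
1    wiki        2      69  A100
4   squad       21      44  H100
5      c4       68       7  H100
add column epochs_times_lr_x1e4 = t['epochs'] * t['lr_x1e4']:
  dataset  lr_x1e4  epochs   gpu  epochs_times_lr_x1e4
1    wiki        2      69  A100                   138
4   squad       21      44  H100                   924
5      c4       68       7  H100                   476
sum of column 'epochs' → 120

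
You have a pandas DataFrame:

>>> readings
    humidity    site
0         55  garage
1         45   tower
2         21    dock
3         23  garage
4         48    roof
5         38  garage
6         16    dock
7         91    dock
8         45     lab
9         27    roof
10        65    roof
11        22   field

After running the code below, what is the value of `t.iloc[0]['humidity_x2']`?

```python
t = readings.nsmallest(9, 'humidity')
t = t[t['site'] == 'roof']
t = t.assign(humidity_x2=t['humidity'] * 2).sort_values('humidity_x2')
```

54

take 9 rows with smallest humidity:
    humidity    site
6         16    dock
2         21    dock
11        22   field
3         23  garage
9         27    roof
5         38  garage
1         45   tower
8         45     lab
4         48    roof
filter rows where site == 'roof':
   humidity  site
9        27  roof
4        48  roof
add column humidity_x2 = t['humidity'] * 2:
   humidity  site  humidity_x2
9        27  roof           54
4        48  roof           96
sort by humidity_x2:
   humidity  site  humidity_x2
9        27  roof           54
4        48  roof           96
Hence 54.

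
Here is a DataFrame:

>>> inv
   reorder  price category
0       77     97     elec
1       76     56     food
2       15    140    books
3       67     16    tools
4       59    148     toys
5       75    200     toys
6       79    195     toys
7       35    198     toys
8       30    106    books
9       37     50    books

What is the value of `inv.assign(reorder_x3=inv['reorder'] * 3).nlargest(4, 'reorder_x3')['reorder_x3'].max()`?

add column reorder_x3 = inv['reorder'] * 3:
   reorder  price category  reorder_x3
0       77     97     elec         231
1       76     56     food         228
2       15    140    books          45
3       67     16    tools         201
4       59    148     toys         177
5       75    200     toys         225
6       79    195     toys         237
7       35    198     toys         105
8       30    106    books          90
9       37     50    books         111
take 4 rows with largest reorder_x3:
   reorder  price category  reorder_x3
6       79    195     toys         237
0       77     97     elec         231
1       76     56     food         228
5       75    200     toys         225
Then the max of column 'reorder_x3': 237

237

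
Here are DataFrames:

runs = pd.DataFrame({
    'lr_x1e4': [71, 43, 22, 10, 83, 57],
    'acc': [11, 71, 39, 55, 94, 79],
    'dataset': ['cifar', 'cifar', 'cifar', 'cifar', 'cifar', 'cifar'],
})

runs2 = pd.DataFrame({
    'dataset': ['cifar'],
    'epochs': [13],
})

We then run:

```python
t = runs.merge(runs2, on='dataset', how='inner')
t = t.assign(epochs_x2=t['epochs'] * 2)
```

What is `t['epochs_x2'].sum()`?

156

merge on 'dataset' (how='inner') → 6 rows:
   lr_x1e4  acc dataset  epochs
0       71   11   cifar      13
1       43   71   cifar      13
2       22   39   cifar      13
3       10   55   cifar      13
4       83   94   cifar      13
5       57   79   cifar      13
add column epochs_x2 = t['epochs'] * 2:
   lr_x1e4  acc dataset  epochs  epochs_x2
0       71   11   cifar      13         26
1       43   71   cifar      13         26
2       22   39   cifar      13         26
3       10   55   cifar      13         26
4       83   94   cifar      13         26
5       57   79   cifar      13         26
Hence 156.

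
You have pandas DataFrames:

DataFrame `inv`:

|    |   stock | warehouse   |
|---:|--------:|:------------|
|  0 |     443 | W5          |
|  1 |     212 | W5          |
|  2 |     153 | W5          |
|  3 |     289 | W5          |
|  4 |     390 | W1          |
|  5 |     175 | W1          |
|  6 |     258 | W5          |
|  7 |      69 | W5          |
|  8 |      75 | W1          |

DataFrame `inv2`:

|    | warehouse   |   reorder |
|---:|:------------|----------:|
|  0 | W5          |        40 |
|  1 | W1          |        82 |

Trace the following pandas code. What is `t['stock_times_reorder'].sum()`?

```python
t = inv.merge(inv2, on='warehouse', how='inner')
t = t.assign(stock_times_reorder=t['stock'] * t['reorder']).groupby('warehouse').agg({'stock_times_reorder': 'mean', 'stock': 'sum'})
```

merge on 'warehouse' (how='inner') → 9 rows:
   stock warehouse  reorder
0    443        W5       40
1    212        W5       40
2    153        W5       40
3    289        W5       40
4    390        W1       82
5    175        W1       82
6    258        W5       40
7     69        W5       40
8     75        W1       82
add column stock_times_reorder = t['stock'] * t['reorder']:
   stock warehouse  reorder  stock_times_reorder
0    443        W5       40                17720
1    212        W5       40                 8480
2    153        W5       40                 6120
3    289        W5       40                11560
4    390        W1       82                31980
5    175        W1       82                14350
6    258        W5       40                10320
7     69        W5       40                 2760
8     75        W1       82                 6150
group by warehouse: mean(stock_times_reorder), sum(stock):
           stock_times_reorder  stock
warehouse                            
W1                17493.333333    640
W5                 9493.333333   1424

26986.6666667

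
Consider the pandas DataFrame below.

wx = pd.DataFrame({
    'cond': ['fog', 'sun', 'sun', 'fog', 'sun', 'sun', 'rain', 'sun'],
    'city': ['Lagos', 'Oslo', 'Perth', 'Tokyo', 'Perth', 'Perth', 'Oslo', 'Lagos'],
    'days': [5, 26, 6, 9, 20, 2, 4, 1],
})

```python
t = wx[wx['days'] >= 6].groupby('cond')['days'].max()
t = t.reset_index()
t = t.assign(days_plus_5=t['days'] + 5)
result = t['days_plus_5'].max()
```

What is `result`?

31

filter rows where days >= 6:
  cond   city  days
1  sun   Oslo    26
2  sun  Perth     6
3  fog  Tokyo     9
4  sun  Perth    20
group by cond, max of days:
cond
fog     9
sun    26
Name: days, dtype: int64
reset_index():
  cond  days
0  fog     9
1  sun    26
add column days_plus_5 = t['days'] + 5:
  cond  days  days_plus_5
0  fog     9           14
1  sun    26           31
Taking the max of column 'days_plus_5' gives 31.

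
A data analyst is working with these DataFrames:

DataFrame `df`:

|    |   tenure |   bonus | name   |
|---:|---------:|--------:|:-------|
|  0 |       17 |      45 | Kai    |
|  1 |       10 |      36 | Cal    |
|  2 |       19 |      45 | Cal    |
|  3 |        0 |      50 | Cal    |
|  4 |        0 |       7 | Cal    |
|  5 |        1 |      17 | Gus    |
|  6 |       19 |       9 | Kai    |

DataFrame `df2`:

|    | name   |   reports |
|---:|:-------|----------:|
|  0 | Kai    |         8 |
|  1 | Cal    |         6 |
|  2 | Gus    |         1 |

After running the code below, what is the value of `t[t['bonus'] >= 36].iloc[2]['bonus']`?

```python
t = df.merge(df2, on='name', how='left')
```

45

merge on 'name' (how='left') → 7 rows:
   tenure  bonus name  reports
0      17     45  Kai        8
1      10     36  Cal        6
2      19     45  Cal        6
3       0     50  Cal        6
4       0      7  Cal        6
5       1     17  Gus        1
6      19      9  Kai        8
filter rows where bonus >= 36:
   tenure  bonus name  reports
0      17     45  Kai        8
1      10     36  Cal        6
2      19     45  Cal        6
3       0     50  Cal        6
Taking the value at position 2, column 'bonus' gives 45.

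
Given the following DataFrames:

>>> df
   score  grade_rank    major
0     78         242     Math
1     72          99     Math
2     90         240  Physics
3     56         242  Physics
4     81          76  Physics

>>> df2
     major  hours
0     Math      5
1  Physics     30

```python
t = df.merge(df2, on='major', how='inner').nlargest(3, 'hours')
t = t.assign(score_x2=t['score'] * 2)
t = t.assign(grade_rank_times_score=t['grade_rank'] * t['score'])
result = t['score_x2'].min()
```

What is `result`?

112

merge on 'major' (how='inner') → 5 rows:
   score  grade_rank    major  hours
0     78         242     Math      5
1     72          99     Math      5
2     90         240  Physics     30
3     56         242  Physics     30
4     81          76  Physics     30
take 3 rows with largest hours:
   score  grade_rank    major  hours
2     90         240  Physics     30
3     56         242  Physics     30
4     81          76  Physics     30
add column score_x2 = t['score'] * 2:
   score  grade_rank    major  hours  score_x2
2     90         240  Physics     30       180
3     56         242  Physics     30       112
4     81          76  Physics     30       162
add column grade_rank_times_score = t['grade_rank'] * t['score']:
   score  grade_rank    major  hours  score_x2  grade_rank_times_score
2     90         240  Physics     30       180                   21600
3     56         242  Physics     30       112                   13552
4     81          76  Physics     30       162                    6156
min of column 'score_x2' → 112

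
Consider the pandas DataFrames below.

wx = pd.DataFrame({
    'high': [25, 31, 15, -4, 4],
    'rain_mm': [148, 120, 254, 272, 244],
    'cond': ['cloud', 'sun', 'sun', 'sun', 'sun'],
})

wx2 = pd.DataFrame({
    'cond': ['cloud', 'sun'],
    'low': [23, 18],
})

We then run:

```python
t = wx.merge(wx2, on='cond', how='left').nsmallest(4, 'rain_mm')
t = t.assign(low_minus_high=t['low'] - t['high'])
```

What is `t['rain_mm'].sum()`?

766

merge on 'cond' (how='left') → 5 rows:
   high  rain_mm   cond  low
0    25      148  cloud   23
1    31      120    sun   18
2    15      254    sun   18
3    -4      272    sun   18
4     4      244    sun   18
take 4 rows with smallest rain_mm:
   high  rain_mm   cond  low
1    31      120    sun   18
0    25      148  cloud   23
4     4      244    sun   18
2    15      254    sun   18
add column low_minus_high = t['low'] - t['high']:
   high  rain_mm   cond  low  low_minus_high
1    31      120    sun   18             -13
0    25      148  cloud   23              -2
4     4      244    sun   18              14
2    15      254    sun   18               3
Taking the sum of column 'rain_mm' gives 766.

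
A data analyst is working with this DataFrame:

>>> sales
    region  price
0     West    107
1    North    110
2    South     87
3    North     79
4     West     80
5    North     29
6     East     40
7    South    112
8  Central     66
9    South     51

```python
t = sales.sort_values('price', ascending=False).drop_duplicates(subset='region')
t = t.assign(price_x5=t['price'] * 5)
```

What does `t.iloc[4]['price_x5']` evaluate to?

sort by price descending:
    region  price
7    South    112
1    North    110
0     West    107
2    South     87
4     West     80
3    North     79
8  Central     66
9    South     51
6     East     40
5    North     29
drop duplicate region (keep=first):
    region  price
7    South    112
1    North    110
0     West    107
8  Central     66
6     East     40
add column price_x5 = t['price'] * 5:
    region  price  price_x5
7    South    112       560
1    North    110       550
0     West    107       535
8  Central     66       330
6     East     40       200

200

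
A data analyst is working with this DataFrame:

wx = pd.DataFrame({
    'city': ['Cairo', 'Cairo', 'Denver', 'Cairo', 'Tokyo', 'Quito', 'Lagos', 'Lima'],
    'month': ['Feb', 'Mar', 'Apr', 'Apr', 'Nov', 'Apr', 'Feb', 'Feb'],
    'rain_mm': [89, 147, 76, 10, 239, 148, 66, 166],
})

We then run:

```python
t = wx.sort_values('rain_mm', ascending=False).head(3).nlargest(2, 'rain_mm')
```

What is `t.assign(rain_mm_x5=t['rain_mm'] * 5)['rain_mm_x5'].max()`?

sort by rain_mm descending:
     city month  rain_mm
4   Tokyo   Nov      239
7    Lima   Feb      166
5   Quito   Apr      148
1   Cairo   Mar      147
0   Cairo   Feb       89
2  Denver   Apr       76
6   Lagos   Feb       66
3   Cairo   Apr       10
take first 3 rows:
    city month  rain_mm
4  Tokyo   Nov      239
7   Lima   Feb      166
5  Quito   Apr      148
take 2 rows with largest rain_mm:
    city month  rain_mm
4  Tokyo   Nov      239
7   Lima   Feb      166
add column rain_mm_x5 = t['rain_mm'] * 5:
    city month  rain_mm  rain_mm_x5
4  Tokyo   Nov      239        1195
7   Lima   Feb      166         830
Finally, max of column 'rain_mm_x5' = 1195.

1195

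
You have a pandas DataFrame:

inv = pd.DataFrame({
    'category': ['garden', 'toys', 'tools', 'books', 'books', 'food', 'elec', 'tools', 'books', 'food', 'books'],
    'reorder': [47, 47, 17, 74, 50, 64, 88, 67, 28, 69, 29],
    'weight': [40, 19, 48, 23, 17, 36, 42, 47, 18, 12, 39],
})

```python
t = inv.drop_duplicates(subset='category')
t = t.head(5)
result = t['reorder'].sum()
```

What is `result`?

249

drop duplicate category (keep=first):
  category  reorder  weight
0   garden       47      40
1     toys       47      19
2    tools       17      48
3    books       74      23
5     food       64      36
6     elec       88      42
take first 5 rows:
  category  reorder  weight
0   garden       47      40
1     toys       47      19
2    tools       17      48
3    books       74      23
5     food       64      36
Finally, sum of column 'reorder' = 249.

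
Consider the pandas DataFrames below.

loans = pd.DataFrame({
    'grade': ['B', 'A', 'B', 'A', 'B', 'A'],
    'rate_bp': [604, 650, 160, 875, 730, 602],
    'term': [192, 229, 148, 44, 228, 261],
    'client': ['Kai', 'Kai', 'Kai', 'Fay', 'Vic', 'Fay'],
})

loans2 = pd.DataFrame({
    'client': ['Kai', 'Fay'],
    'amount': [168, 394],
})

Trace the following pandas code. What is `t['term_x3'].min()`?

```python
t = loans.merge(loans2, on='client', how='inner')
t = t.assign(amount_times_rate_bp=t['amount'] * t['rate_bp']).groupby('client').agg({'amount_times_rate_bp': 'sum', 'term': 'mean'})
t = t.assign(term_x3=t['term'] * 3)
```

457.5

merge on 'client' (how='inner') → 5 rows:
  grade  rate_bp  term client  amount
0     B      604   192    Kai     168
1     A      650   229    Kai     168
2     B      160   148    Kai     168
3     A      875    44    Fay     394
4     A      602   261    Fay     394
add column amount_times_rate_bp = t['amount'] * t['rate_bp']:
  grade  rate_bp  term client  amount  amount_times_rate_bp
0     B      604   192    Kai     168                101472
1     A      650   229    Kai     168                109200
2     B      160   148    Kai     168                 26880
3     A      875    44    Fay     394                344750
4     A      602   261    Fay     394                237188
group by client: sum(amount_times_rate_bp), mean(term):
        amount_times_rate_bp        term
client                                  
Fay                   581938  152.500000
Kai                   237552  189.666667
add column term_x3 = t['term'] * 3:
        amount_times_rate_bp        term  term_x3
client                                           
Fay                   581938  152.500000    457.5
Kai                   237552  189.666667    569.0
Taking the min of column 'term_x3' gives 457.5.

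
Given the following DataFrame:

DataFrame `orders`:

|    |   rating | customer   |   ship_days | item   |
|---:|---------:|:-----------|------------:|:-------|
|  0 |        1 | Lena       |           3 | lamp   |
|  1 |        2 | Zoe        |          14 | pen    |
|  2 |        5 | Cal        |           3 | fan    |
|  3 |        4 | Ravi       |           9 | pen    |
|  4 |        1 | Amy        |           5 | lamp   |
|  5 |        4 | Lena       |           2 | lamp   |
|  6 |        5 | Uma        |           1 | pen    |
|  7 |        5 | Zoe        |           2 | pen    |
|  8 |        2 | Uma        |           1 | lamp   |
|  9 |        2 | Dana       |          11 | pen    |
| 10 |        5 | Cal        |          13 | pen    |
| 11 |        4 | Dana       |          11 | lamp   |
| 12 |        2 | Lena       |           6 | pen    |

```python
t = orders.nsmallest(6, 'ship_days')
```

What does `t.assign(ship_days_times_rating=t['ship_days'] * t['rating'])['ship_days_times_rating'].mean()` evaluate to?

take 6 rows with smallest ship_days:
   rating customer  ship_days  item
6       5      Uma          1   pen
8       2      Uma          1  lamp
5       4     Lena          2  lamp
7       5      Zoe          2   pen
0       1     Lena          3  lamp
2       5      Cal          3   fan
add column ship_days_times_rating = t['ship_days'] * t['rating']:
   rating customer  ship_days  item  ship_days_times_rating
6       5      Uma          1   pen                       5
8       2      Uma          1  lamp                       2
5       4     Lena          2  lamp                       8
7       5      Zoe          2   pen                      10
0       1     Lena          3  lamp                       3
2       5      Cal          3   fan                      15

7.16666666667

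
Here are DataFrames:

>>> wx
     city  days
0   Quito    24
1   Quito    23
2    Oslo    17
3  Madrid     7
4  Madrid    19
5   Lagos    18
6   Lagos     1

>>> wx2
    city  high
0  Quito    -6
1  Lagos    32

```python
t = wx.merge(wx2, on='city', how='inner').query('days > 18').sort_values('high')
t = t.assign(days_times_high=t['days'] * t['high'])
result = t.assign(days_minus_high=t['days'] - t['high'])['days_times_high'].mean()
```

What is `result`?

merge on 'city' (how='inner') → 4 rows:
    city  days  high
0  Quito    24    -6
1  Quito    23    -6
2  Lagos    18    32
3  Lagos     1    32
filter rows where days > 18:
    city  days  high
0  Quito    24    -6
1  Quito    23    -6
sort by high:
    city  days  high
0  Quito    24    -6
1  Quito    23    -6
add column days_times_high = t['days'] * t['high']:
    city  days  high  days_times_high
0  Quito    24    -6             -144
1  Quito    23    -6             -138
add column days_minus_high = t['days'] - t['high']:
    city  days  high  days_times_high  days_minus_high
0  Quito    24    -6             -144               30
1  Quito    23    -6             -138               29

-141.0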